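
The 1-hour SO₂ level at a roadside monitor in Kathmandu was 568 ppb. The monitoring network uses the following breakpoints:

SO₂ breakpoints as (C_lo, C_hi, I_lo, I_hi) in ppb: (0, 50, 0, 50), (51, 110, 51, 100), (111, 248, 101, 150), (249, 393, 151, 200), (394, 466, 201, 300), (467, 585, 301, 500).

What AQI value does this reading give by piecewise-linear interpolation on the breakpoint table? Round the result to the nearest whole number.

SO₂: 568 lies in 467–585, so I_lo=301, I_hi=500, C_lo=467, C_hi=585.
(500−301)/(585−467) × (568−467) + 301 = 199/118 × 101 + 301 ≈ 471.33 → 471.

471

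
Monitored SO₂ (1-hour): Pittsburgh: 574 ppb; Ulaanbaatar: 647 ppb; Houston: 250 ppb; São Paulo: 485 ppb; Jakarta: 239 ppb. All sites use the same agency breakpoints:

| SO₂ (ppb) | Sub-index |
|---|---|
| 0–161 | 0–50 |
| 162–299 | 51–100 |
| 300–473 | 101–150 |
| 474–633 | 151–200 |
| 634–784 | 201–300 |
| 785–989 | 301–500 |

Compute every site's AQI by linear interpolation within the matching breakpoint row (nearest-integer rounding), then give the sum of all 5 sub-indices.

707

Pittsburgh: 574 ∈ [474, 633] ↔ index [151, 200].
151 + (574−474)·(200−151)/(633−474) = 151 + 100·49/159 ≈ 181.82, so AQI = 182.
Ulaanbaatar: 647 lies in 634–784, so I_lo=201, I_hi=300, C_lo=634, C_hi=784.
(300−201)/(784−634) × (647−634) + 201 = 99/150 × 13 + 201 ≈ 209.58 → 210.
Houston 250: bracket 162–299 → index 51–100; slope 49/137, offset 88.
AQI = 51 + 49/137·88 ≈ 82.47 ⇒ 82.
São Paulo: 485 lies in 474–633, so I_lo=151, I_hi=200, C_lo=474, C_hi=633.
(200−151)/(633−474) × (485−474) + 151 = 49/159 × 11 + 151 ≈ 154.39 → 154.
Jakarta: 239 ∈ [162, 299] ↔ index [51, 100].
51 + (239−162)·(100−51)/(299−162) = 51 + 77·49/137 ≈ 78.54, so AQI = 79.
AQIs: Pittsburgh=182, Ulaanbaatar=210, Houston=82, São Paulo=154, Jakarta=79. Sum = 182 + 210 + 82 + 154 + 79 = 707.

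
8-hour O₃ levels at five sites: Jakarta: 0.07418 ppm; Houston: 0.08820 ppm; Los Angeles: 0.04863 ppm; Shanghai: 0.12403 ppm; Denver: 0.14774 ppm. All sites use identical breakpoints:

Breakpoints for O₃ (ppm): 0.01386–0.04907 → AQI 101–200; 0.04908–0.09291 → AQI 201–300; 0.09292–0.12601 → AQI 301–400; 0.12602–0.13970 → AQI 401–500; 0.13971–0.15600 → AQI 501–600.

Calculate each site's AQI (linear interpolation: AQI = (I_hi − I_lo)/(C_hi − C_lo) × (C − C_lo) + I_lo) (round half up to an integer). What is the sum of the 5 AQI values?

1690

Jakarta: 0.07418 lies in 0.04908–0.09291, so I_lo=201, I_hi=300, C_lo=0.04908, C_hi=0.09291.
(300−201)/(0.09291−0.04908) × (0.07418−0.04908) + 201 = 99/0.04383 × 0.02510 + 201 ≈ 257.69 → 258.
Houston: 0.08820 lies in 0.04908–0.09291, so I_lo=201, I_hi=300, C_lo=0.04908, C_hi=0.09291.
(300−201)/(0.09291−0.04908) × (0.08820−0.04908) + 201 = 99/0.04383 × 0.03912 + 201 ≈ 289.36 → 289.
Los Angeles: 0.04863 lies in 0.01386–0.04907, so I_lo=101, I_hi=200, C_lo=0.01386, C_hi=0.04907.
(200−101)/(0.04907−0.01386) × (0.04863−0.01386) + 101 = 99/0.03521 × 0.03477 + 101 ≈ 198.76 → 199.
Shanghai: row 0.09292–0.12601 (AQI 301–400). (400−301)·(0.12403−0.09292)/(0.12601−0.09292) + 301 = 99·0.03111/0.03309 + 301 ≈ 394.08 → 394.
Denver: 0.14774 ∈ [0.13971, 0.15600] ↔ index [501, 600].
501 + (0.14774−0.13971)·(600−501)/(0.15600−0.13971) = 501 + 0.00803·99/0.01629 ≈ 549.80, so AQI = 550.
AQIs: Jakarta=258, Houston=289, Los Angeles=199, Shanghai=394, Denver=550. Sum = 258 + 289 + 199 + 394 + 550 = 1690.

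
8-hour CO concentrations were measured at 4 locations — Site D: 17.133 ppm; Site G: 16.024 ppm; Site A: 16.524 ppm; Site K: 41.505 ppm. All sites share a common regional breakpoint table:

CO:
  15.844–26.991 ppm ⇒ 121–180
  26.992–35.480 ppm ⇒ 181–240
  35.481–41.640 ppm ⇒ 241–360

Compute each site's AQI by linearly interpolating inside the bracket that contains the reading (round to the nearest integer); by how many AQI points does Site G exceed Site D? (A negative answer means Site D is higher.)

Site D 17.133: bracket 15.844–26.991 → index 121–180; slope 59/11.147, offset 1.289.
AQI = 121 + 59/11.147·1.289 ≈ 127.82 ⇒ 128.
Site G: row 15.844–26.991 (AQI 121–180). (180−121)·(16.024−15.844)/(26.991−15.844) + 121 = 59·0.180/11.147 + 121 ≈ 121.95 → 122.
Site A: row 15.844–26.991 (AQI 121–180). (180−121)·(16.524−15.844)/(26.991−15.844) + 121 = 59·0.680/11.147 + 121 ≈ 124.60 → 125.
Site K 41.505: bracket 35.481–41.640 → index 241–360; slope 119/6.159, offset 6.024.
AQI = 241 + 119/6.159·6.024 ≈ 357.39 ⇒ 357.
AQIs: Site D=128, Site G=122, Site A=125, Site K=357. Site G (122) − Site D (128) = -6.

-6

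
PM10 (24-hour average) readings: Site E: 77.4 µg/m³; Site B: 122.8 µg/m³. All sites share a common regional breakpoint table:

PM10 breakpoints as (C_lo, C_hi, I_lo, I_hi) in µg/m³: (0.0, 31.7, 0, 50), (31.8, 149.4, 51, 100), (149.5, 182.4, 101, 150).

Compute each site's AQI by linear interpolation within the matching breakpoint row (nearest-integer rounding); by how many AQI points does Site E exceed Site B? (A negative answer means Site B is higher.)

Site E 77.4: bracket 31.8–149.4 → index 51–100; slope 49/117.6, offset 45.6.
AQI = 51 + 49/117.6·45.6 ≈ 70.00 ⇒ 70.
Site B 122.8: bracket 31.8–149.4 → index 51–100; slope 49/117.6, offset 91.0.
AQI = 51 + 49/117.6·91.0 ≈ 88.92 ⇒ 89.
AQIs: Site E=70, Site B=89. Site E (70) − Site B (89) = -19.

-19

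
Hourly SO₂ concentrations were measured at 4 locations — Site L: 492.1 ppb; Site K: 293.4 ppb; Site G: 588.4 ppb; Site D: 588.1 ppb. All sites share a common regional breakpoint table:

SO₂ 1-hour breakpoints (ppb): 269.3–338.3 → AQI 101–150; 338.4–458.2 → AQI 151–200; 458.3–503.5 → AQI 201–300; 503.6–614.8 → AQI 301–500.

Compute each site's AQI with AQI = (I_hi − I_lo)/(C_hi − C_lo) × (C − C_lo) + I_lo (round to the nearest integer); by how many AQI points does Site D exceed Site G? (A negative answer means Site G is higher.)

-1

Site L: 492.1 lies in 458.3–503.5, so I_lo=201, I_hi=300, C_lo=458.3, C_hi=503.5.
(300−201)/(503.5−458.3) × (492.1−458.3) + 201 = 99/45.2 × 33.8 + 201 ≈ 275.03 → 275.
Site K 293.4: bracket 269.3–338.3 → index 101–150; slope 49/69.0, offset 24.1.
AQI = 101 + 49/69.0·24.1 ≈ 118.11 ⇒ 118.
Site G: 588.4 lies in 503.6–614.8, so I_lo=301, I_hi=500, C_lo=503.6, C_hi=614.8.
(500−301)/(614.8−503.6) × (588.4−503.6) + 301 = 199/111.2 × 84.8 + 301 ≈ 452.76 → 453.
Site D: 588.1 lies in 503.6–614.8, so I_lo=301, I_hi=500, C_lo=503.6, C_hi=614.8.
(500−301)/(614.8−503.6) × (588.1−503.6) + 301 = 199/111.2 × 84.5 + 301 ≈ 452.22 → 452.
AQIs: Site L=275, Site K=118, Site G=453, Site D=452. Site D (452) − Site G (453) = -1.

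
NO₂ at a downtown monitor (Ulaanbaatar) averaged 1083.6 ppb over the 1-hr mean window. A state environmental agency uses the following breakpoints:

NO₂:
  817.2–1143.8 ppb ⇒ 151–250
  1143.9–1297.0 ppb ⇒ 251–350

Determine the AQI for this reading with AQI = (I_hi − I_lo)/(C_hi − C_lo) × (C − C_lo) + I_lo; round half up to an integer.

232

NO₂ 1083.6: bracket 817.2–1143.8 → index 151–250; slope 99/326.6, offset 266.4.
AQI = 151 + 99/326.6·266.4 ≈ 231.75 ⇒ 232.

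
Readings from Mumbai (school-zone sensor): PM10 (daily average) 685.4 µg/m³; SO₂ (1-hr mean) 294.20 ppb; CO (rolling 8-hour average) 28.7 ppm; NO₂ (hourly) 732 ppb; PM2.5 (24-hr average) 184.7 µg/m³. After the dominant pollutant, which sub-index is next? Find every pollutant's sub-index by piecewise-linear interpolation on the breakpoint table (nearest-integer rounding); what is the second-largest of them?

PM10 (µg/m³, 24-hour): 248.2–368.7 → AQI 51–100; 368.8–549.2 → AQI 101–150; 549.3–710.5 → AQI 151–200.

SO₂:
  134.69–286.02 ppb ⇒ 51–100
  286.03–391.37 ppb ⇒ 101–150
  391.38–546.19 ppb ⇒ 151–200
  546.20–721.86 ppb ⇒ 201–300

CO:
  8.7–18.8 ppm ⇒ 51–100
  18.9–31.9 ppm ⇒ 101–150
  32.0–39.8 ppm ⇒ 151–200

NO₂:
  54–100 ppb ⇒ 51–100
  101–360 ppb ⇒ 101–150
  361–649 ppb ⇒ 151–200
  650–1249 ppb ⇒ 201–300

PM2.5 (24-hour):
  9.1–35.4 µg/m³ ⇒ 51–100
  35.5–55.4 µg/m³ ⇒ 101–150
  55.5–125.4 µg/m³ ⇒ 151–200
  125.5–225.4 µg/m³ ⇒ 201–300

PM10: 685.4 lies in 549.3–710.5, so I_lo=151, I_hi=200, C_lo=549.3, C_hi=710.5.
(200−151)/(710.5−549.3) × (685.4−549.3) + 151 = 49/161.2 × 136.1 + 151 ≈ 192.37 → 192.
SO₂: row 286.03–391.37 (AQI 101–150). (150−101)·(294.20−286.03)/(391.37−286.03) + 101 = 49·8.17/105.34 + 101 ≈ 104.80 → 105.
CO 28.7: bracket 18.9–31.9 → index 101–150; slope 49/13.0, offset 9.8.
AQI = 101 + 49/13.0·9.8 ≈ 137.94 ⇒ 138.
NO₂: 732 lies in 650–1249, so I_lo=201, I_hi=300, C_lo=650, C_hi=1249.
(300−201)/(1249−650) × (732−650) + 201 = 99/599 × 82 + 201 ≈ 214.55 → 215.
PM2.5: 184.7 lies in 125.5–225.4, so I_lo=201, I_hi=300, C_lo=125.5, C_hi=225.4.
(300−201)/(225.4−125.5) × (184.7−125.5) + 201 = 99/99.9 × 59.2 + 201 ≈ 259.67 → 260.
Sub-indices: PM10→192, SO₂→105, CO→138, NO₂→215, PM2.5→260. Ranked high→low: 260, 215, 192, 138, 105. Second-highest sub-index = 215.

215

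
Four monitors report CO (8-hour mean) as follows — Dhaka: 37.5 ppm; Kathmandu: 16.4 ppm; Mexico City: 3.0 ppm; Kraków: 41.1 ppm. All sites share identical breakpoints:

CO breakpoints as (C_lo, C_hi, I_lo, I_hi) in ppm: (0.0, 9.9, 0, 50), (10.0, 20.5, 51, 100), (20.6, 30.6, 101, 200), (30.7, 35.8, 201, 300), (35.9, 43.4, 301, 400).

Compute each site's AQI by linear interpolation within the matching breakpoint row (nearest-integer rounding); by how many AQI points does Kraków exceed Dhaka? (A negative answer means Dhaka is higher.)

48

Dhaka: 37.5 lies in 35.9–43.4, so I_lo=301, I_hi=400, C_lo=35.9, C_hi=43.4.
(400−301)/(43.4−35.9) × (37.5−35.9) + 301 = 99/7.5 × 1.6 + 301 ≈ 322.12 → 322.
Kathmandu: 16.4 lies in 10.0–20.5, so I_lo=51, I_hi=100, C_lo=10.0, C_hi=20.5.
(100−51)/(20.5−10.0) × (16.4−10.0) + 51 = 49/10.5 × 6.4 + 51 ≈ 80.87 → 81.
Mexico City: row 0.0–9.9 (AQI 0–50). (50−0)·(3.0−0.0)/(9.9−0.0) + 0 = 50·3.0/9.9 + 0 ≈ 15.15 → 15.
Kraków: row 35.9–43.4 (AQI 301–400). (400−301)·(41.1−35.9)/(43.4−35.9) + 301 = 99·5.2/7.5 + 301 ≈ 369.64 → 370.
AQIs: Dhaka=322, Kathmandu=81, Mexico City=15, Kraków=370. Kraków (370) − Dhaka (322) = 48.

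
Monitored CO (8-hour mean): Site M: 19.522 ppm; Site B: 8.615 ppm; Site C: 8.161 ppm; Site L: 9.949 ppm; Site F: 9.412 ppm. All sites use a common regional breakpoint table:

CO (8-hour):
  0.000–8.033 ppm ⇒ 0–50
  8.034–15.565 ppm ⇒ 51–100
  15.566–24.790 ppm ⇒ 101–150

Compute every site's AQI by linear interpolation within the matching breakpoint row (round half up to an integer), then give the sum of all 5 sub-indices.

352

Site M: 19.522 ∈ [15.566, 24.790] ↔ index [101, 150].
101 + (19.522−15.566)·(150−101)/(24.790−15.566) = 101 + 3.956·49/9.224 ≈ 122.02, so AQI = 122.
Site B: row 8.034–15.565 (AQI 51–100). (100−51)·(8.615−8.034)/(15.565−8.034) + 51 = 49·0.581/7.531 + 51 ≈ 54.78 → 55.
Site C: 8.161 lies in 8.034–15.565, so I_lo=51, I_hi=100, C_lo=8.034, C_hi=15.565.
(100−51)/(15.565−8.034) × (8.161−8.034) + 51 = 49/7.531 × 0.127 + 51 ≈ 51.83 → 52.
Site L: 9.949 ∈ [8.034, 15.565] ↔ index [51, 100].
51 + (9.949−8.034)·(100−51)/(15.565−8.034) = 51 + 1.915·49/7.531 ≈ 63.46, so AQI = 63.
Site F: row 8.034–15.565 (AQI 51–100). (100−51)·(9.412−8.034)/(15.565−8.034) + 51 = 49·1.378/7.531 + 51 ≈ 59.97 → 60.
AQIs: Site M=122, Site B=55, Site C=52, Site L=63, Site F=60. Sum = 122 + 55 + 52 + 63 + 60 = 352.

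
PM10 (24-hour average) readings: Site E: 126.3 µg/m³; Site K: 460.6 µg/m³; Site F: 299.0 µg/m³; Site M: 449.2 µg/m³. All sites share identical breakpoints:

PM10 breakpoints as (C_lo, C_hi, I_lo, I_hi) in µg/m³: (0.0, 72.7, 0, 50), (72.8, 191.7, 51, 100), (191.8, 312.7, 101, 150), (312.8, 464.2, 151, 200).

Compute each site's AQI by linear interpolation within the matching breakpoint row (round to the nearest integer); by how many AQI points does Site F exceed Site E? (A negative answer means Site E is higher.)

Site E: 126.3 lies in 72.8–191.7, so I_lo=51, I_hi=100, C_lo=72.8, C_hi=191.7.
(100−51)/(191.7−72.8) × (126.3−72.8) + 51 = 49/118.9 × 53.5 + 51 ≈ 73.05 → 73.
Site K: row 312.8–464.2 (AQI 151–200). (200−151)·(460.6−312.8)/(464.2−312.8) + 151 = 49·147.8/151.4 + 151 ≈ 198.83 → 199.
Site F 299.0: bracket 191.8–312.7 → index 101–150; slope 49/120.9, offset 107.2.
AQI = 101 + 49/120.9·107.2 ≈ 144.45 ⇒ 144.
Site M: 449.2 lies in 312.8–464.2, so I_lo=151, I_hi=200, C_lo=312.8, C_hi=464.2.
(200−151)/(464.2−312.8) × (449.2−312.8) + 151 = 49/151.4 × 136.4 + 151 ≈ 195.15 → 195.
AQIs: Site E=73, Site K=199, Site F=144, Site M=195. Site F (144) − Site E (73) = 71.

71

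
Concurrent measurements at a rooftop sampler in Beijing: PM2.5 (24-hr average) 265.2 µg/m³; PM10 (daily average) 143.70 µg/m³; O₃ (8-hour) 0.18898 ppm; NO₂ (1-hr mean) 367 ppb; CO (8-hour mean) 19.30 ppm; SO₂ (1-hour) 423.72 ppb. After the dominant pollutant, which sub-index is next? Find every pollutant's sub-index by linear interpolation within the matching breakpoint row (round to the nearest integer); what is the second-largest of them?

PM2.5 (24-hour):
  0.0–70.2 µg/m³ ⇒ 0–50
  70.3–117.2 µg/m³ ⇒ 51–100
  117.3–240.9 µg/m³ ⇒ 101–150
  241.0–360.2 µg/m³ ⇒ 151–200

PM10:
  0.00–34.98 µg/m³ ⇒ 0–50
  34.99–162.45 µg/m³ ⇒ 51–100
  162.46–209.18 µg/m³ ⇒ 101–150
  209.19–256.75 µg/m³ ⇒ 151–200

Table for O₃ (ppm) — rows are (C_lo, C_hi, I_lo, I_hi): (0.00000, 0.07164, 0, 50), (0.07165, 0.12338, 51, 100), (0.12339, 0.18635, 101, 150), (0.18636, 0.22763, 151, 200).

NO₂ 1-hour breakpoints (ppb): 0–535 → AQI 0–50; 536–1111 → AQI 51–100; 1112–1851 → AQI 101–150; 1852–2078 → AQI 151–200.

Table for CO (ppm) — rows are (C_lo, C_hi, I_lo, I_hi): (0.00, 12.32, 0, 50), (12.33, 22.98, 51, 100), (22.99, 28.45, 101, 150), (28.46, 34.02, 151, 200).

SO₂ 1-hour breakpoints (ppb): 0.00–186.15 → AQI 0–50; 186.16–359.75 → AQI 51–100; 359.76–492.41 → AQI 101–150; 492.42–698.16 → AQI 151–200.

154

PM2.5: 265.2 ∈ [241.0, 360.2] ↔ index [151, 200].
151 + (265.2−241.0)·(200−151)/(360.2−241.0) = 151 + 24.2·49/119.2 ≈ 160.95, so AQI = 161.
PM10: row 34.99–162.45 (AQI 51–100). (100−51)·(143.70−34.99)/(162.45−34.99) + 51 = 49·108.71/127.46 + 51 ≈ 92.79 → 93.
O₃: 0.18898 lies in 0.18636–0.22763, so I_lo=151, I_hi=200, C_lo=0.18636, C_hi=0.22763.
(200−151)/(0.22763−0.18636) × (0.18898−0.18636) + 151 = 49/0.04127 × 0.00262 + 151 ≈ 154.11 → 154.
NO₂: 367 ∈ [0, 535] ↔ index [0, 50].
0 + (367−0)·(50−0)/(535−0) = 0 + 367·50/535 ≈ 34.30, so AQI = 34.
CO: 19.30 lies in 12.33–22.98, so I_lo=51, I_hi=100, C_lo=12.33, C_hi=22.98.
(100−51)/(22.98−12.33) × (19.30−12.33) + 51 = 49/10.65 × 6.97 + 51 ≈ 83.07 → 83.
SO₂: 423.72 ∈ [359.76, 492.41] ↔ index [101, 150].
101 + (423.72−359.76)·(150−101)/(492.41−359.76) = 101 + 63.96·49/132.65 ≈ 124.63, so AQI = 125.
Sub-indices: PM2.5→161, PM10→93, O₃→154, NO₂→34, CO→83, SO₂→125. Ranked high→low: 161, 154, 125, 93, 83, 34. Second-highest sub-index = 154.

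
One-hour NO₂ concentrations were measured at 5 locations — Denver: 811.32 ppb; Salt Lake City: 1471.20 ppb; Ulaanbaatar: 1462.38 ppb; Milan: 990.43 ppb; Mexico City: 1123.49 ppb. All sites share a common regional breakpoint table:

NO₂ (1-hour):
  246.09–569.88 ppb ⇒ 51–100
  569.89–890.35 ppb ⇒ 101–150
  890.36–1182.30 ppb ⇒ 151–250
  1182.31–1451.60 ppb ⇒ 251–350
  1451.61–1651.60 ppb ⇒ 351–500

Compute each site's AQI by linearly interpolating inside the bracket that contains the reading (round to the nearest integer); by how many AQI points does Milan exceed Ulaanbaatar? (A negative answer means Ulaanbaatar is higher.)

-174

Denver 811.32: bracket 569.89–890.35 → index 101–150; slope 49/320.46, offset 241.43.
AQI = 101 + 49/320.46·241.43 ≈ 137.92 ⇒ 138.
Salt Lake City 1471.20: bracket 1451.61–1651.60 → index 351–500; slope 149/199.99, offset 19.59.
AQI = 351 + 149/199.99·19.59 ≈ 365.60 ⇒ 366.
Ulaanbaatar: 1462.38 lies in 1451.61–1651.60, so I_lo=351, I_hi=500, C_lo=1451.61, C_hi=1651.60.
(500−351)/(1651.60−1451.61) × (1462.38−1451.61) + 351 = 149/199.99 × 10.77 + 351 ≈ 359.02 → 359.
Milan: 990.43 lies in 890.36–1182.30, so I_lo=151, I_hi=250, C_lo=890.36, C_hi=1182.30.
(250−151)/(1182.30−890.36) × (990.43−890.36) + 151 = 99/291.94 × 100.07 + 151 ≈ 184.93 → 185.
Mexico City: 1123.49 ∈ [890.36, 1182.30] ↔ index [151, 250].
151 + (1123.49−890.36)·(250−151)/(1182.30−890.36) = 151 + 233.13·99/291.94 ≈ 230.06, so AQI = 230.
AQIs: Denver=138, Salt Lake City=366, Ulaanbaatar=359, Milan=185, Mexico City=230. Milan (185) − Ulaanbaatar (359) = -174.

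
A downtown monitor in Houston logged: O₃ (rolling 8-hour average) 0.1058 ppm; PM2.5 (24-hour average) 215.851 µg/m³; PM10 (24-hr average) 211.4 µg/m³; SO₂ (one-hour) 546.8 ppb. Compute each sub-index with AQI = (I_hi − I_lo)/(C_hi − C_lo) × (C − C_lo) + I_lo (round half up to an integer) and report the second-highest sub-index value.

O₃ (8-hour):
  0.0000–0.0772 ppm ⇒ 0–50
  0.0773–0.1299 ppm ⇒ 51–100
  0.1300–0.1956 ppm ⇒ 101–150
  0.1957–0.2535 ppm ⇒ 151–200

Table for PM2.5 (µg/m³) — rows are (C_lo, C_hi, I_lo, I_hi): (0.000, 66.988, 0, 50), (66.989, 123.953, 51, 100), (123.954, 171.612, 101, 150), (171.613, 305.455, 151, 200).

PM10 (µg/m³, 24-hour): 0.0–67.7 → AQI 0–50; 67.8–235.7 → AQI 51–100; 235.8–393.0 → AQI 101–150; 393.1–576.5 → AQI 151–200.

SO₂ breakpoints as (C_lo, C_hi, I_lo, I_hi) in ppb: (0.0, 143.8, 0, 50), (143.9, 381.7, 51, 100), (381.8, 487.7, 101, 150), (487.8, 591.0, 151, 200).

167

O₃: 0.1058 ∈ [0.0773, 0.1299] ↔ index [51, 100].
51 + (0.1058−0.0773)·(100−51)/(0.1299−0.0773) = 51 + 0.0285·49/0.0526 ≈ 77.55, so AQI = 78.
PM2.5: 215.851 lies in 171.613–305.455, so I_lo=151, I_hi=200, C_lo=171.613, C_hi=305.455.
(200−151)/(305.455−171.613) × (215.851−171.613) + 151 = 49/133.842 × 44.238 + 151 ≈ 167.20 → 167.
PM10: 211.4 ∈ [67.8, 235.7] ↔ index [51, 100].
51 + (211.4−67.8)·(100−51)/(235.7−67.8) = 51 + 143.6·49/167.9 ≈ 92.91, so AQI = 93.
SO₂: row 487.8–591.0 (AQI 151–200). (200−151)·(546.8−487.8)/(591.0−487.8) + 151 = 49·59.0/103.2 + 151 ≈ 179.01 → 179.
Sub-indices: O₃→78, PM2.5→167, PM10→93, SO₂→179. Ranked high→low: 179, 167, 93, 78. Second-highest sub-index = 167.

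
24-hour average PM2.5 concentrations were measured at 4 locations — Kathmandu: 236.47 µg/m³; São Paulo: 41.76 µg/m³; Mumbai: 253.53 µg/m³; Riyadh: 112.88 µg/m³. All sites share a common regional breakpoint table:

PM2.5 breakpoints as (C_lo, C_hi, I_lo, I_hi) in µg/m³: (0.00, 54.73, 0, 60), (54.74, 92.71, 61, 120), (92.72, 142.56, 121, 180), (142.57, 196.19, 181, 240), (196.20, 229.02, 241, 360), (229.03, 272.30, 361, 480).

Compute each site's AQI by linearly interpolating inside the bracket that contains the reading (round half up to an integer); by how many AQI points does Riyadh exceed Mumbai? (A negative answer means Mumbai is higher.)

Kathmandu: row 229.03–272.30 (AQI 361–480). (480−361)·(236.47−229.03)/(272.30−229.03) + 361 = 119·7.44/43.27 + 361 ≈ 381.46 → 381.
São Paulo: row 0.00–54.73 (AQI 0–60). (60−0)·(41.76−0.00)/(54.73−0.00) + 0 = 60·41.76/54.73 + 0 ≈ 45.78 → 46.
Mumbai: 253.53 ∈ [229.03, 272.30] ↔ index [361, 480].
361 + (253.53−229.03)·(480−361)/(272.30−229.03) = 361 + 24.50·119/43.27 ≈ 428.38, so AQI = 428.
Riyadh: 112.88 lies in 92.72–142.56, so I_lo=121, I_hi=180, C_lo=92.72, C_hi=142.56.
(180−121)/(142.56−92.72) × (112.88−92.72) + 121 = 59/49.84 × 20.16 + 121 ≈ 144.87 → 145.
AQIs: Kathmandu=381, São Paulo=46, Mumbai=428, Riyadh=145. Riyadh (145) − Mumbai (428) = -283.

-283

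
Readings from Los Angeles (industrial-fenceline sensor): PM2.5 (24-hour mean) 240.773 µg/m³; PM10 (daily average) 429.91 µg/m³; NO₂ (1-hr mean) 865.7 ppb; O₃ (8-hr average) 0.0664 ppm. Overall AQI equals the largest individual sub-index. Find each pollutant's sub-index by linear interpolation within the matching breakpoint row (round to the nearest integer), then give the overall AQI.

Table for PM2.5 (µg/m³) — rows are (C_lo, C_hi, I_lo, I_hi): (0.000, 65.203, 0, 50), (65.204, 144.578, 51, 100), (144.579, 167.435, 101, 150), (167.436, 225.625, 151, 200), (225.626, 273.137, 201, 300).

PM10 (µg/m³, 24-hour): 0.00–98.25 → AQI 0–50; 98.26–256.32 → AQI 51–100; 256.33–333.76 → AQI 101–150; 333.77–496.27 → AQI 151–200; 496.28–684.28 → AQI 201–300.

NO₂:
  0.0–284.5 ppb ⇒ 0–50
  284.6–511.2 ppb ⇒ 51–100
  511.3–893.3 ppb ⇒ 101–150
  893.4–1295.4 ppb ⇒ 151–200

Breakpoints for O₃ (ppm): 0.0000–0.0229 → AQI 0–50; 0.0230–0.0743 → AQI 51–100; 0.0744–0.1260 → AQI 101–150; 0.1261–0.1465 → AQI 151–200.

PM2.5: 240.773 ∈ [225.626, 273.137] ↔ index [201, 300].
201 + (240.773−225.626)·(300−201)/(273.137−225.626) = 201 + 15.147·99/47.511 ≈ 232.56, so AQI = 233.
PM10: row 333.77–496.27 (AQI 151–200). (200−151)·(429.91−333.77)/(496.27−333.77) + 151 = 49·96.14/162.50 + 151 ≈ 179.99 → 180.
NO₂: 865.7 ∈ [511.3, 893.3] ↔ index [101, 150].
101 + (865.7−511.3)·(150−101)/(893.3−511.3) = 101 + 354.4·49/382.0 ≈ 146.46, so AQI = 146.
O₃: 0.0664 lies in 0.0230–0.0743, so I_lo=51, I_hi=100, C_lo=0.0230, C_hi=0.0743.
(100−51)/(0.0743−0.0230) × (0.0664−0.0230) + 51 = 49/0.0513 × 0.0434 + 51 ≈ 92.45 → 92.
Sub-indices: PM2.5→233, PM10→180, NO₂→146, O₃→92. Overall AQI = max = 233; dominant pollutant is PM2.5.

233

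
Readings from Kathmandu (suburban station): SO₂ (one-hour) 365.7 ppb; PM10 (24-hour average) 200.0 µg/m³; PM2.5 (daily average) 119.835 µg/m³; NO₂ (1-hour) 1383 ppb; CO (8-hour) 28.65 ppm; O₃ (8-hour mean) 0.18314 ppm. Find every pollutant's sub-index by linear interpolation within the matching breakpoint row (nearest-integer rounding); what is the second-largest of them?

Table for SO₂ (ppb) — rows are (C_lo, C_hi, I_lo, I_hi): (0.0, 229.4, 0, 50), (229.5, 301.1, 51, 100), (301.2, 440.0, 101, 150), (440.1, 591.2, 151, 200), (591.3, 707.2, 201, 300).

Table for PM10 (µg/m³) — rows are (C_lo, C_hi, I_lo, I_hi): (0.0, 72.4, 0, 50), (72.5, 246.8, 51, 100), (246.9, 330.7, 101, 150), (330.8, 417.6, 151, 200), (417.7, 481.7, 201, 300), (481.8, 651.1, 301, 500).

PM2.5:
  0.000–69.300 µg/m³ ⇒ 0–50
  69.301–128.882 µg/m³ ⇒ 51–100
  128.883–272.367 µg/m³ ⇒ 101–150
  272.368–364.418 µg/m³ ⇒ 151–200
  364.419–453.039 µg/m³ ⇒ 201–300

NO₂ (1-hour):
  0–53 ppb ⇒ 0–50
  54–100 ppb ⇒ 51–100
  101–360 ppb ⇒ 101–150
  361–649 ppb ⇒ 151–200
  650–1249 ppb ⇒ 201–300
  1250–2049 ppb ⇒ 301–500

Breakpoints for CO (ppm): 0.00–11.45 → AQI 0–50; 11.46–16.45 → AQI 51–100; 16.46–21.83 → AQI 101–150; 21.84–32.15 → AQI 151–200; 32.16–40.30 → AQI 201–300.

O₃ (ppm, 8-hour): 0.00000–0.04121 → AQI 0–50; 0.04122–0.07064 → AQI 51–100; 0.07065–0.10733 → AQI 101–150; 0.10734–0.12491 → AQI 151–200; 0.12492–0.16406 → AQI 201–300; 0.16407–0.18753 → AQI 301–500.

334

SO₂: 365.7 ∈ [301.2, 440.0] ↔ index [101, 150].
101 + (365.7−301.2)·(150−101)/(440.0−301.2) = 101 + 64.5·49/138.8 ≈ 123.77, so AQI = 124.
PM10: row 72.5–246.8 (AQI 51–100). (100−51)·(200.0−72.5)/(246.8−72.5) + 51 = 49·127.5/174.3 + 51 ≈ 86.84 → 87.
PM2.5: 119.835 lies in 69.301–128.882, so I_lo=51, I_hi=100, C_lo=69.301, C_hi=128.882.
(100−51)/(128.882−69.301) × (119.835−69.301) + 51 = 49/59.581 × 50.534 + 51 ≈ 92.56 → 93.
NO₂: 1383 lies in 1250–2049, so I_lo=301, I_hi=500, C_lo=1250, C_hi=2049.
(500−301)/(2049−1250) × (1383−1250) + 301 = 199/799 × 133 + 301 ≈ 334.13 → 334.
CO: 28.65 lies in 21.84–32.15, so I_lo=151, I_hi=200, C_lo=21.84, C_hi=32.15.
(200−151)/(32.15−21.84) × (28.65−21.84) + 151 = 49/10.31 × 6.81 + 151 ≈ 183.37 → 183.
O₃: row 0.16407–0.18753 (AQI 301–500). (500−301)·(0.18314−0.16407)/(0.18753−0.16407) + 301 = 199·0.01907/0.02346 + 301 ≈ 462.76 → 463.
Sub-indices: SO₂→124, PM10→87, PM2.5→93, NO₂→334, CO→183, O₃→463. Ranked high→low: 463, 334, 183, 124, 93, 87. Second-highest sub-index = 334.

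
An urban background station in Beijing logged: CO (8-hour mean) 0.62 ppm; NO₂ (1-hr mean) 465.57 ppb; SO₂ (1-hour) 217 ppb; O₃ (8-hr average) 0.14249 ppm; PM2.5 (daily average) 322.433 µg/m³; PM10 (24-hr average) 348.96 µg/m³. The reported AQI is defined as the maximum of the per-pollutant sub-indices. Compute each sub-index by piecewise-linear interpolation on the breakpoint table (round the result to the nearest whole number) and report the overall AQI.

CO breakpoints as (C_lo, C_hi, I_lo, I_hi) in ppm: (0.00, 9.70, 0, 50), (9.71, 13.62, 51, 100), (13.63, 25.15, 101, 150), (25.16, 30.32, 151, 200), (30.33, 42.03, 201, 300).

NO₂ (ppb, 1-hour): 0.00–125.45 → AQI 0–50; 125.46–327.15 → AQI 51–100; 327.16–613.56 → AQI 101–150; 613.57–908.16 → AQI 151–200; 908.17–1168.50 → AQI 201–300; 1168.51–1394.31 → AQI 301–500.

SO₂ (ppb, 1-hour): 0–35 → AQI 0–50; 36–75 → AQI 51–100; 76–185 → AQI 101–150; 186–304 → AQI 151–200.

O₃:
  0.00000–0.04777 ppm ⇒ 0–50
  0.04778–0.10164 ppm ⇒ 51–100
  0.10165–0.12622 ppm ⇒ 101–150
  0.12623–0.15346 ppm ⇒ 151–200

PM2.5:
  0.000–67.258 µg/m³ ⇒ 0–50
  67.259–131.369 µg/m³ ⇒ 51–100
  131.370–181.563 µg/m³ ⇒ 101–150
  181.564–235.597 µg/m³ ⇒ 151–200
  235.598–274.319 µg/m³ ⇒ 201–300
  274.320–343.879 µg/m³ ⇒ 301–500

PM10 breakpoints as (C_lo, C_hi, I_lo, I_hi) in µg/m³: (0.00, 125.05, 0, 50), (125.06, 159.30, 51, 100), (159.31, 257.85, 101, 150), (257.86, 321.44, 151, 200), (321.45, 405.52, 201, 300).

CO 0.62: bracket 0.00–9.70 → index 0–50; slope 50/9.70, offset 0.62.
AQI = 0 + 50/9.70·0.62 ≈ 3.20 ⇒ 3.
NO₂: 465.57 lies in 327.16–613.56, so I_lo=101, I_hi=150, C_lo=327.16, C_hi=613.56.
(150−101)/(613.56−327.16) × (465.57−327.16) + 101 = 49/286.40 × 138.41 + 101 ≈ 124.68 → 125.
SO₂: 217 ∈ [186, 304] ↔ index [151, 200].
151 + (217−186)·(200−151)/(304−186) = 151 + 31·49/118 ≈ 163.87, so AQI = 164.
O₃: 0.14249 ∈ [0.12623, 0.15346] ↔ index [151, 200].
151 + (0.14249−0.12623)·(200−151)/(0.15346−0.12623) = 151 + 0.01626·49/0.02723 ≈ 180.26, so AQI = 180.
PM2.5: 322.433 lies in 274.320–343.879, so I_lo=301, I_hi=500, C_lo=274.320, C_hi=343.879.
(500−301)/(343.879−274.320) × (322.433−274.320) + 301 = 199/69.559 × 48.113 + 301 ≈ 438.65 → 439.
PM10: 348.96 lies in 321.45–405.52, so I_lo=201, I_hi=300, C_lo=321.45, C_hi=405.52.
(300−201)/(405.52−321.45) × (348.96−321.45) + 201 = 99/84.07 × 27.51 + 201 ≈ 233.40 → 233.
Sub-indices: CO→3, NO₂→125, SO₂→164, O₃→180, PM2.5→439, PM10→233. Overall AQI = max = 439; dominant pollutant is PM2.5.

439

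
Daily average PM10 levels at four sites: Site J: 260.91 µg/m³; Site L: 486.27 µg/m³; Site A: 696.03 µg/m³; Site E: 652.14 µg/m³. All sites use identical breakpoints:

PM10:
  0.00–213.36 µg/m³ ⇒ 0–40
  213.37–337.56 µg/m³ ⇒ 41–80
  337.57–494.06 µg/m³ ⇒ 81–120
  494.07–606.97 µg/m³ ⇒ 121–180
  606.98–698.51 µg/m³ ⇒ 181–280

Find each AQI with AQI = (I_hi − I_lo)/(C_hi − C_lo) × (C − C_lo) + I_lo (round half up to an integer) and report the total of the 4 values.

Site J: row 213.37–337.56 (AQI 41–80). (80−41)·(260.91−213.37)/(337.56−213.37) + 41 = 39·47.54/124.19 + 41 ≈ 55.93 → 56.
Site L: row 337.57–494.06 (AQI 81–120). (120−81)·(486.27−337.57)/(494.06−337.57) + 81 = 39·148.70/156.49 + 81 ≈ 118.06 → 118.
Site A: 696.03 ∈ [606.98, 698.51] ↔ index [181, 280].
181 + (696.03−606.98)·(280−181)/(698.51−606.98) = 181 + 89.05·99/91.53 ≈ 277.32, so AQI = 277.
Site E 652.14: bracket 606.98–698.51 → index 181–280; slope 99/91.53, offset 45.16.
AQI = 181 + 99/91.53·45.16 ≈ 229.85 ⇒ 230.
AQIs: Site J=56, Site L=118, Site A=277, Site E=230. Sum = 56 + 118 + 277 + 230 = 681.

681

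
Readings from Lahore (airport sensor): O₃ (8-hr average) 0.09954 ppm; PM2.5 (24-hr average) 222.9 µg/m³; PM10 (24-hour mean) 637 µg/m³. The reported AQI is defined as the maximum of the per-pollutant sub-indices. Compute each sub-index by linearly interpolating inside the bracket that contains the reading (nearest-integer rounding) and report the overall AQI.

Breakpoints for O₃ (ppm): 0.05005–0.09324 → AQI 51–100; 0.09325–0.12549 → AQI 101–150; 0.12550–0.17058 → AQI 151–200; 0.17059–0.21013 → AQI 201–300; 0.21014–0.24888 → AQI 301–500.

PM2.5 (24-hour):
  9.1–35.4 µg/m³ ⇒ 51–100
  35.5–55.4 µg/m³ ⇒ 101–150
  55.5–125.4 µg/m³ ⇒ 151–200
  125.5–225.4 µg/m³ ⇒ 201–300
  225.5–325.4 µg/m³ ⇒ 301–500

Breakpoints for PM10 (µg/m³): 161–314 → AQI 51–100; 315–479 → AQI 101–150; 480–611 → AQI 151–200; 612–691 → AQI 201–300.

O₃: row 0.09325–0.12549 (AQI 101–150). (150−101)·(0.09954−0.09325)/(0.12549−0.09325) + 101 = 49·0.00629/0.03224 + 101 ≈ 110.56 → 111.
PM2.5 222.9: bracket 125.5–225.4 → index 201–300; slope 99/99.9, offset 97.4.
AQI = 201 + 99/99.9·97.4 ≈ 297.52 ⇒ 298.
PM10 637: bracket 612–691 → index 201–300; slope 99/79, offset 25.
AQI = 201 + 99/79·25 ≈ 232.33 ⇒ 232.
Sub-indices: O₃→111, PM2.5→298, PM10→232. Overall AQI = max = 298; dominant pollutant is PM2.5.
AQI 298: Very Unhealthy.

298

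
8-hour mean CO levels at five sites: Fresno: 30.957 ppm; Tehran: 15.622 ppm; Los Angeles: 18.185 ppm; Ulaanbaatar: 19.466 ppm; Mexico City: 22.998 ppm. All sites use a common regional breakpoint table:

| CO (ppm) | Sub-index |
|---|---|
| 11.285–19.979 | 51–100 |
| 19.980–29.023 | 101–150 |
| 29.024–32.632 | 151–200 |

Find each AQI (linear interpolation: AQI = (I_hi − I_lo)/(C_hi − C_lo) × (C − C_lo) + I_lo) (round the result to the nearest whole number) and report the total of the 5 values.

556

Fresno: 30.957 lies in 29.024–32.632, so I_lo=151, I_hi=200, C_lo=29.024, C_hi=32.632.
(200−151)/(32.632−29.024) × (30.957−29.024) + 151 = 49/3.608 × 1.933 + 151 ≈ 177.25 → 177.
Tehran 15.622: bracket 11.285–19.979 → index 51–100; slope 49/8.694, offset 4.337.
AQI = 51 + 49/8.694·4.337 ≈ 75.44 ⇒ 75.
Los Angeles: row 11.285–19.979 (AQI 51–100). (100−51)·(18.185−11.285)/(19.979−11.285) + 51 = 49·6.900/8.694 + 51 ≈ 89.89 → 90.
Ulaanbaatar: row 11.285–19.979 (AQI 51–100). (100−51)·(19.466−11.285)/(19.979−11.285) + 51 = 49·8.181/8.694 + 51 ≈ 97.11 → 97.
Mexico City: row 19.980–29.023 (AQI 101–150). (150−101)·(22.998−19.980)/(29.023−19.980) + 101 = 49·3.018/9.043 + 101 ≈ 117.35 → 117.
AQIs: Fresno=177, Tehran=75, Los Angeles=90, Ulaanbaatar=97, Mexico City=117. Sum = 177 + 75 + 90 + 97 + 117 = 556.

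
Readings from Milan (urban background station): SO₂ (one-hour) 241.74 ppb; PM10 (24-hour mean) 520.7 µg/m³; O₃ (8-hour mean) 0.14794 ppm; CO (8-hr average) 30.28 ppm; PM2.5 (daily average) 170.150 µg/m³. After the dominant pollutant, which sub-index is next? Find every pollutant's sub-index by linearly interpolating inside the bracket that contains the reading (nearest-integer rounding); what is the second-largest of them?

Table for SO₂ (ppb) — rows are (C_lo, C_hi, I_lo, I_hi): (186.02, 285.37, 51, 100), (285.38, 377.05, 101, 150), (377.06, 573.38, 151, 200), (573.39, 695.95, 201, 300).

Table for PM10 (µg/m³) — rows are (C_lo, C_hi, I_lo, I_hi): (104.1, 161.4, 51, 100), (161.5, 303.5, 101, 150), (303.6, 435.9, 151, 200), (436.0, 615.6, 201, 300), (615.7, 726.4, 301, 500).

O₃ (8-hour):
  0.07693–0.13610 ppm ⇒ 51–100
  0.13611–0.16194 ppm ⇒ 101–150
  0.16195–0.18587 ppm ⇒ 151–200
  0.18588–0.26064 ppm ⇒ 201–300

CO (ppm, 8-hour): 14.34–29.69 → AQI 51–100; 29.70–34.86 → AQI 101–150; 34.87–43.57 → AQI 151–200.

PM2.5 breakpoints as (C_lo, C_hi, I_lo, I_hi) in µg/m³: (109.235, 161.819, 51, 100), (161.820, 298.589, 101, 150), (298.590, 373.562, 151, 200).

SO₂: row 186.02–285.37 (AQI 51–100). (100−51)·(241.74−186.02)/(285.37−186.02) + 51 = 49·55.72/99.35 + 51 ≈ 78.48 → 78.
PM10 520.7: bracket 436.0–615.6 → index 201–300; slope 99/179.6, offset 84.7.
AQI = 201 + 99/179.6·84.7 ≈ 247.69 ⇒ 248.
O₃: 0.14794 ∈ [0.13611, 0.16194] ↔ index [101, 150].
101 + (0.14794−0.13611)·(150−101)/(0.16194−0.13611) = 101 + 0.01183·49/0.02583 ≈ 123.44, so AQI = 123.
CO 30.28: bracket 29.70–34.86 → index 101–150; slope 49/5.16, offset 0.58.
AQI = 101 + 49/5.16·0.58 ≈ 106.51 ⇒ 107.
PM2.5: 170.150 ∈ [161.820, 298.589] ↔ index [101, 150].
101 + (170.150−161.820)·(150−101)/(298.589−161.820) = 101 + 8.330·49/136.769 ≈ 103.98, so AQI = 104.
Sub-indices: SO₂→78, PM10→248, O₃→123, CO→107, PM2.5→104. Ranked high→low: 248, 123, 107, 104, 78. Second-highest sub-index = 123.

123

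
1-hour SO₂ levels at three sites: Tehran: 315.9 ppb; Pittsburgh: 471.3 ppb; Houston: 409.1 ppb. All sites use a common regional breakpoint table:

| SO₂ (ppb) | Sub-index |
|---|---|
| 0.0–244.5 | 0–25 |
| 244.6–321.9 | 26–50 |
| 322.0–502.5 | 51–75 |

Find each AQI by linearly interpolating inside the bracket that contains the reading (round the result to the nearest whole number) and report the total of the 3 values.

Tehran: 315.9 lies in 244.6–321.9, so I_lo=26, I_hi=50, C_lo=244.6, C_hi=321.9.
(50−26)/(321.9−244.6) × (315.9−244.6) + 26 = 24/77.3 × 71.3 + 26 ≈ 48.14 → 48.
Pittsburgh: 471.3 ∈ [322.0, 502.5] ↔ index [51, 75].
51 + (471.3−322.0)·(75−51)/(502.5−322.0) = 51 + 149.3·24/180.5 ≈ 70.85, so AQI = 71.
Houston: 409.1 ∈ [322.0, 502.5] ↔ index [51, 75].
51 + (409.1−322.0)·(75−51)/(502.5−322.0) = 51 + 87.1·24/180.5 ≈ 62.58, so AQI = 63.
AQIs: Tehran=48, Pittsburgh=71, Houston=63. Sum = 48 + 71 + 63 = 182.

182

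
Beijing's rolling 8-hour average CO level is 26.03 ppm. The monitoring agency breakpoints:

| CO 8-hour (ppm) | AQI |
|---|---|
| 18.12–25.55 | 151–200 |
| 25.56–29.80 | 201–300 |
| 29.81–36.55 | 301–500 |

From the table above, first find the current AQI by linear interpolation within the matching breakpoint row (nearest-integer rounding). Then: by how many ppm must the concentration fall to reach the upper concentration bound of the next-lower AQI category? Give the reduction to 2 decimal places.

CO: 26.03 lies in 25.56–29.80, so I_lo=201, I_hi=300, C_lo=25.56, C_hi=29.80.
(300−201)/(29.80−25.56) × (26.03−25.56) + 201 = 99/4.24 × 0.47 + 201 ≈ 211.97 → 212.
Current AQI 212 is in the Very Unhealthy range (201–300). The next-lower category tops out at AQI 200, whose upper concentration bound is 25.55 ppm.
Reduction needed = 26.03 − 25.55 = 0.48 ppm.

0.48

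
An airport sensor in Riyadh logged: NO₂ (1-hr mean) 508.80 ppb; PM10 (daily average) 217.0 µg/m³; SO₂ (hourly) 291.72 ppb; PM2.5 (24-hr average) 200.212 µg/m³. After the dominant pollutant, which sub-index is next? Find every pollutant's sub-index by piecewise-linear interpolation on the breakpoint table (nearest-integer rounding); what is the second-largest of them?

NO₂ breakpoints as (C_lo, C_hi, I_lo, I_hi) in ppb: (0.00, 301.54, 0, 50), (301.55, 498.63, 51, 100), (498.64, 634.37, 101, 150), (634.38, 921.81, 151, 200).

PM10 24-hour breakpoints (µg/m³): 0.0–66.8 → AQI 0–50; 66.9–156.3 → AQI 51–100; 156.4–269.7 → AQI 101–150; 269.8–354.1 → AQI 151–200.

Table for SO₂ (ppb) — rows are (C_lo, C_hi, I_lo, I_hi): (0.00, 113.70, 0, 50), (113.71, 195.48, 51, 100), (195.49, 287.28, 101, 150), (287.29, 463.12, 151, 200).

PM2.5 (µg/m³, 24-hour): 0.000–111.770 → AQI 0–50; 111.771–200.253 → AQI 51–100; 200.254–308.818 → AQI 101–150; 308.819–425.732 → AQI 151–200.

127

NO₂: row 498.64–634.37 (AQI 101–150). (150−101)·(508.80−498.64)/(634.37−498.64) + 101 = 49·10.16/135.73 + 101 ≈ 104.67 → 105.
PM10: 217.0 ∈ [156.4, 269.7] ↔ index [101, 150].
101 + (217.0−156.4)·(150−101)/(269.7−156.4) = 101 + 60.6·49/113.3 ≈ 127.21, so AQI = 127.
SO₂: row 287.29–463.12 (AQI 151–200). (200−151)·(291.72−287.29)/(463.12−287.29) + 151 = 49·4.43/175.83 + 151 ≈ 152.23 → 152.
PM2.5 200.212: bracket 111.771–200.253 → index 51–100; slope 49/88.482, offset 88.441.
AQI = 51 + 49/88.482·88.441 ≈ 99.98 ⇒ 100.
Sub-indices: NO₂→105, PM10→127, SO₂→152, PM2.5→100. Ranked high→low: 152, 127, 105, 100. Second-highest sub-index = 127.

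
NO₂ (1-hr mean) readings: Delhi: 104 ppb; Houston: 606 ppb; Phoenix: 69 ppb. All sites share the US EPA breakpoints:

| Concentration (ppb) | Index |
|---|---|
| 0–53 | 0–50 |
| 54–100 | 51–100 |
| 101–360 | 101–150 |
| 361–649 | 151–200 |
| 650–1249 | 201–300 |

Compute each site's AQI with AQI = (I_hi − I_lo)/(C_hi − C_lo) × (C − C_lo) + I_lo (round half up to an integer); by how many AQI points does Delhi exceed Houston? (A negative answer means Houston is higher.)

-91

Delhi: 104 lies in 101–360, so I_lo=101, I_hi=150, C_lo=101, C_hi=360.
(150−101)/(360−101) × (104−101) + 101 = 49/259 × 3 + 101 ≈ 101.57 → 102.
Houston: row 361–649 (AQI 151–200). (200−151)·(606−361)/(649−361) + 151 = 49·245/288 + 151 ≈ 192.68 → 193.
Phoenix: 69 lies in 54–100, so I_lo=51, I_hi=100, C_lo=54, C_hi=100.
(100−51)/(100−54) × (69−54) + 51 = 49/46 × 15 + 51 ≈ 66.98 → 67.
AQIs: Delhi=102, Houston=193, Phoenix=67. Delhi (102) − Houston (193) = -91.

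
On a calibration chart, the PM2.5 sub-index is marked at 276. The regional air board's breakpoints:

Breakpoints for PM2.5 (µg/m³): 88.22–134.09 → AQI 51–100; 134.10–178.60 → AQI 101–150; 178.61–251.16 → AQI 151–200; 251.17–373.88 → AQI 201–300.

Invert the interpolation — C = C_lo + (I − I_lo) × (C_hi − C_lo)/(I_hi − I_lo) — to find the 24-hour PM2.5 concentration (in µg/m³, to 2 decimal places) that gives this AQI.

AQI 276 lies in the 201–300 band, which corresponds to 251.17–373.88 µg/m³.
C = 251.17 + (276−201)×(373.88−251.17)/(300−201) = 251.17 + 75×122.71/99 ≈ 344.1321 µg/m³ → 344.13 µg/m³ to 2 dp.

344.13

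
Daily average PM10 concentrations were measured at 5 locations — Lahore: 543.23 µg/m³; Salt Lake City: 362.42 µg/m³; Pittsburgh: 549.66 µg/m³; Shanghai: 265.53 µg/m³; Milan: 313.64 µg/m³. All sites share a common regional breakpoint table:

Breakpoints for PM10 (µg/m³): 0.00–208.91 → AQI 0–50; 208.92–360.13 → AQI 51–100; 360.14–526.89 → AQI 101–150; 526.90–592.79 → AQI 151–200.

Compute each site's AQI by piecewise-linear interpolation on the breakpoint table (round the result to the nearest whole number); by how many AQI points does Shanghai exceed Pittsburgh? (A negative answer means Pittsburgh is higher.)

Lahore: 543.23 ∈ [526.90, 592.79] ↔ index [151, 200].
151 + (543.23−526.90)·(200−151)/(592.79−526.90) = 151 + 16.33·49/65.89 ≈ 163.14, so AQI = 163.
Salt Lake City 362.42: bracket 360.14–526.89 → index 101–150; slope 49/166.75, offset 2.28.
AQI = 101 + 49/166.75·2.28 ≈ 101.67 ⇒ 102.
Pittsburgh: 549.66 ∈ [526.90, 592.79] ↔ index [151, 200].
151 + (549.66−526.90)·(200−151)/(592.79−526.90) = 151 + 22.76·49/65.89 ≈ 167.93, so AQI = 168.
Shanghai: 265.53 lies in 208.92–360.13, so I_lo=51, I_hi=100, C_lo=208.92, C_hi=360.13.
(100−51)/(360.13−208.92) × (265.53−208.92) + 51 = 49/151.21 × 56.61 + 51 ≈ 69.34 → 69.
Milan: 313.64 lies in 208.92–360.13, so I_lo=51, I_hi=100, C_lo=208.92, C_hi=360.13.
(100−51)/(360.13−208.92) × (313.64−208.92) + 51 = 49/151.21 × 104.72 + 51 ≈ 84.93 → 85.
AQIs: Lahore=163, Salt Lake City=102, Pittsburgh=168, Shanghai=69, Milan=85. Shanghai (69) − Pittsburgh (168) = -99.

-99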